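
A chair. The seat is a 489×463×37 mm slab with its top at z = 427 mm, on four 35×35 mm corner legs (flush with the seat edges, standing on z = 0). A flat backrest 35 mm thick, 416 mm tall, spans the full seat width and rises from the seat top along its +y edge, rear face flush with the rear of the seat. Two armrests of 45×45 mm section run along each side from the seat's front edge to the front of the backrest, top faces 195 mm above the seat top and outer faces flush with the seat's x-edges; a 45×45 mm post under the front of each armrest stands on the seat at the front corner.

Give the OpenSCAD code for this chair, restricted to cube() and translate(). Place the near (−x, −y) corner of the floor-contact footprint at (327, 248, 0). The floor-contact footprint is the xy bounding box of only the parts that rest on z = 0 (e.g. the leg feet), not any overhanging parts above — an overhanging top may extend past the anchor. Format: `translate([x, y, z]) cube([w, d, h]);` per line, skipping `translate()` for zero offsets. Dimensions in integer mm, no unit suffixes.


translate([327, 248, 390]) cube([489, 463, 37]);
translate([327, 248, 0]) cube([35, 35, 390]);
translate([781, 248, 0]) cube([35, 35, 390]);
translate([327, 676, 0]) cube([35, 35, 390]);
translate([781, 676, 0]) cube([35, 35, 390]);
translate([327, 676, 427]) cube([489, 35, 416]);
translate([327, 248, 577]) cube([45, 428, 45]);
translate([771, 248, 577]) cube([45, 428, 45]);
translate([327, 248, 427]) cube([45, 45, 150]);
translate([771, 248, 427]) cube([45, 45, 150]);


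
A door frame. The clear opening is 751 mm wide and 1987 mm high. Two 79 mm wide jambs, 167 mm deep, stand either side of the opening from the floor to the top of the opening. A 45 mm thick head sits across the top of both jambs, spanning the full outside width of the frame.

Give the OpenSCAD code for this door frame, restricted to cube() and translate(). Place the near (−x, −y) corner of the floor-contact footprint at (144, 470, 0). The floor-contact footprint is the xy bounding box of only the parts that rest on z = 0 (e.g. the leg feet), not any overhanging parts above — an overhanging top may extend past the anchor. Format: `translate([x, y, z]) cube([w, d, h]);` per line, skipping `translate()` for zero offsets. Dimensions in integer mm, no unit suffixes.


translate([144, 470, 0]) cube([79, 167, 1987]);
translate([974, 470, 0]) cube([79, 167, 1987]);
translate([144, 470, 1987]) cube([909, 167, 45]);


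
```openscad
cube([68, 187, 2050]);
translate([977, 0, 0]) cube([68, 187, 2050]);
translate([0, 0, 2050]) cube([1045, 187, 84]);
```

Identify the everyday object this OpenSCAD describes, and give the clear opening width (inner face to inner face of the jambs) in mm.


A door frame. The clear opening width is 909 mm.

Two 2050 mm tall posts with a header on top — a door frame. The left jamb is 68 mm wide at x = 0; the right jamb starts at x = 977. The clear opening is 977 − 68 = 909 mm.


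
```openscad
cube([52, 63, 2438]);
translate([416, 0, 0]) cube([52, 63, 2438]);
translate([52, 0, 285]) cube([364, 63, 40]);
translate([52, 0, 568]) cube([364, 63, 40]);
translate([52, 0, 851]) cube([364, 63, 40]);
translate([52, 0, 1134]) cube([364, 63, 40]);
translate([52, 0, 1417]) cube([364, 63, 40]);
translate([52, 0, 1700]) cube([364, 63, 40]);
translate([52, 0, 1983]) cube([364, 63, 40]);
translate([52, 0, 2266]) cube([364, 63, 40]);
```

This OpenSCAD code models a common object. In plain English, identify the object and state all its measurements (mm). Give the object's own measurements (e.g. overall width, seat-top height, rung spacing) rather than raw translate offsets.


A straight ladder. Two 52×63 mm vertical rails, 2438 mm tall, stand 468 mm apart (outside-to-outside) with their front faces coplanar on the −y side. 8 rungs, each 63 mm deep and 40 mm tall, span between the inner faces of the rails, front faces flush with the rails. The lowest rung's underside is at z = 285 mm and rungs are spaced 283 mm apart (underside to underside).


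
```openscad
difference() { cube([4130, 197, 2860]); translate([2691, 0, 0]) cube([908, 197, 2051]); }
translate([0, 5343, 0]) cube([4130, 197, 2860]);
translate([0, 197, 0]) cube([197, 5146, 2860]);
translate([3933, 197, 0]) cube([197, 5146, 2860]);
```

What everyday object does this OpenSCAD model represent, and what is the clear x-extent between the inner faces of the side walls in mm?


A single room. The interior width is 3736 mm.

Four walls enclosing a rectangle with a door in the front wall — a room. Outside width 4130 minus two 197 mm walls gives 3736 mm.


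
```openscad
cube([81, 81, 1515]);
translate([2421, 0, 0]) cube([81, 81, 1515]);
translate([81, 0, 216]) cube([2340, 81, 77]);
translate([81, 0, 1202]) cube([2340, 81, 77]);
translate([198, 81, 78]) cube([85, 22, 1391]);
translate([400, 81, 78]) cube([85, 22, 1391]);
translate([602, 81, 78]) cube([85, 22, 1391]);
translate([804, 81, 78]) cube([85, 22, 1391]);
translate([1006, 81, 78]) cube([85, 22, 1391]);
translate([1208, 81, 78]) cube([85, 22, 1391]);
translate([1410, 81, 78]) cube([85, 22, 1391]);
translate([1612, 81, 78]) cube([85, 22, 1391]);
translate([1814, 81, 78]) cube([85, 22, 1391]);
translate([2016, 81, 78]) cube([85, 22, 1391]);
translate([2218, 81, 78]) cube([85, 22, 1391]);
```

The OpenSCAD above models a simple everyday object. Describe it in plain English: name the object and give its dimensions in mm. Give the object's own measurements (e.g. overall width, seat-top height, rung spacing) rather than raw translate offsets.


A fence section. Two 81×81 mm posts, 1515 mm tall, stand on the floor with a clear span of 2340 mm between their inner faces. Two horizontal rails of 81×77 mm section span the gap between the posts with their undersides at z = 216 mm and z = 1202 mm, flush with the posts' −y face. 11 pickets, each 85 mm wide, 22 mm thick and 1391 mm tall, are fixed to the +y face of the rails with their bottoms at z = 78 mm, spaced across the span with a 117 mm gap after the −x post and between neighbouring pickets, with 118 mm left before the +x post.


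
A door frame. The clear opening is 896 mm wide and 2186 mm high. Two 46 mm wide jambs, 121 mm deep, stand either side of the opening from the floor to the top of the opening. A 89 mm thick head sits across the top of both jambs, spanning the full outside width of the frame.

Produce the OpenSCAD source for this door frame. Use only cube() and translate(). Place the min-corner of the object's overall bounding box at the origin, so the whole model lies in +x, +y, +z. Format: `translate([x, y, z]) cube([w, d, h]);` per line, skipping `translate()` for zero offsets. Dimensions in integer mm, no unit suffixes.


cube([46, 121, 2186]);
translate([942, 0, 0]) cube([46, 121, 2186]);
translate([0, 0, 2186]) cube([988, 121, 89]);


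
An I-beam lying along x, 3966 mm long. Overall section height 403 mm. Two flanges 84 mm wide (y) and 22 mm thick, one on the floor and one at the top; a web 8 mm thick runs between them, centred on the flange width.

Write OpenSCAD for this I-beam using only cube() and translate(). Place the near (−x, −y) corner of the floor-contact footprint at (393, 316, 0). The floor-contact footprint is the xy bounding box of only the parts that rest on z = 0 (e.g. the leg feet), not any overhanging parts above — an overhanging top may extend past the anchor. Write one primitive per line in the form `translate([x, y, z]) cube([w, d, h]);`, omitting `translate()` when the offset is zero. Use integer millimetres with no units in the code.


translate([393, 316, 0]) cube([3966, 84, 22]);
translate([393, 354, 22]) cube([3966, 8, 359]);
translate([393, 316, 381]) cube([3966, 84, 22]);


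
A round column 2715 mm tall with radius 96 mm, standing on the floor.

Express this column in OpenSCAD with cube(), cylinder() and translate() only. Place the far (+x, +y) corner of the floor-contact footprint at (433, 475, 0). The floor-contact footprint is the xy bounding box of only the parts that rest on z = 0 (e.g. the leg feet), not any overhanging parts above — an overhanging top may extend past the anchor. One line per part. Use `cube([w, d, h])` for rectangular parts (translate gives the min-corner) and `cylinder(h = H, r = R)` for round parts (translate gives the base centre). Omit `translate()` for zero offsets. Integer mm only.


translate([337, 379, 0]) cylinder(h = 2715, r = 96);


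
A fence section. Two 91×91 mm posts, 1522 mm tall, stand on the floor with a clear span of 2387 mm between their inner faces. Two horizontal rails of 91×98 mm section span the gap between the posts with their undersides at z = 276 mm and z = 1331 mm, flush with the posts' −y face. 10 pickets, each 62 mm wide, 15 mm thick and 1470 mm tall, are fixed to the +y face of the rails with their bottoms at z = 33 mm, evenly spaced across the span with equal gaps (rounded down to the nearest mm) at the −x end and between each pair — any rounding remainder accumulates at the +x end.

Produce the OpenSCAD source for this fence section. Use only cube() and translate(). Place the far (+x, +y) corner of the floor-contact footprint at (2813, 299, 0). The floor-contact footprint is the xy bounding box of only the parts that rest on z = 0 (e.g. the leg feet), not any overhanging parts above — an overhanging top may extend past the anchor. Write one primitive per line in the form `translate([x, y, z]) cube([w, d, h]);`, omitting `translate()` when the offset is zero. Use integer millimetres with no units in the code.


translate([244, 208, 0]) cube([91, 91, 1522]);
translate([2722, 208, 0]) cube([91, 91, 1522]);
translate([335, 208, 276]) cube([2387, 91, 98]);
translate([335, 208, 1331]) cube([2387, 91, 98]);
translate([495, 299, 33]) cube([62, 15, 1470]);
translate([717, 299, 33]) cube([62, 15, 1470]);
translate([939, 299, 33]) cube([62, 15, 1470]);
translate([1161, 299, 33]) cube([62, 15, 1470]);
translate([1383, 299, 33]) cube([62, 15, 1470]);
translate([1605, 299, 33]) cube([62, 15, 1470]);
translate([1827, 299, 33]) cube([62, 15, 1470]);
translate([2049, 299, 33]) cube([62, 15, 1470]);
translate([2271, 299, 33]) cube([62, 15, 1470]);
translate([2493, 299, 33]) cube([62, 15, 1470]);


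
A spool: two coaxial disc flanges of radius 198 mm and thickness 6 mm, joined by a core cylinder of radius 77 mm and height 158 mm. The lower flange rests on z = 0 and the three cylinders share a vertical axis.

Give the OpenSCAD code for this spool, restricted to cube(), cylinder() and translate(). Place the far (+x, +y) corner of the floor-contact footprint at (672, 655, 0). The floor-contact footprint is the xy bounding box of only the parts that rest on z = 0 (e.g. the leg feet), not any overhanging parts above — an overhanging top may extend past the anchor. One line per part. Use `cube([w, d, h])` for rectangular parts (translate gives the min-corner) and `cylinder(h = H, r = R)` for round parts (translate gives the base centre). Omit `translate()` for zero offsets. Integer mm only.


translate([474, 457, 0]) cylinder(h = 6, r = 198);
translate([474, 457, 6]) cylinder(h = 158, r = 77);
translate([474, 457, 164]) cylinder(h = 6, r = 198);


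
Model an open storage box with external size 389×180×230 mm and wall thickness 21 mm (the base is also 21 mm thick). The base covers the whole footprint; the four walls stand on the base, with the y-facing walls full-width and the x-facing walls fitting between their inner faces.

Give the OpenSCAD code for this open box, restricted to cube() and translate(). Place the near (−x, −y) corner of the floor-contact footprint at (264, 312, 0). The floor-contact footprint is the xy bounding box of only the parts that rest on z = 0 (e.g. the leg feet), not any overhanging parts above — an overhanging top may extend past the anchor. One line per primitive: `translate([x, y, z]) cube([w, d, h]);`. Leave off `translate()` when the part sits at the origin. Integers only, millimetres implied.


translate([264, 312, 0]) cube([389, 180, 21]);
translate([264, 312, 21]) cube([389, 21, 209]);
translate([264, 471, 21]) cube([389, 21, 209]);
translate([264, 333, 21]) cube([21, 138, 209]);
translate([632, 333, 21]) cube([21, 138, 209]);


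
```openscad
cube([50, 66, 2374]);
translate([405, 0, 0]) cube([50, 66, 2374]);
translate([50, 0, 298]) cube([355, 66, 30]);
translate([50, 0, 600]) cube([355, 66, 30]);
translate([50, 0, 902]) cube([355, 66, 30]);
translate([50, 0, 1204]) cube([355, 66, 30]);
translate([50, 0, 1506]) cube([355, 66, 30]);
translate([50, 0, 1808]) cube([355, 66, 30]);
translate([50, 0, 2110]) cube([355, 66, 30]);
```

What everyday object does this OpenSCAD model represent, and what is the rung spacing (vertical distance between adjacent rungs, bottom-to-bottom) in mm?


A ladder. The rung spacing is 302 mm.

Two tall 50×66 posts with 7 short bars between them — a ladder. Adjacent rungs sit at z = 298 and z = 600, so the spacing is 600 − 298 = 302 mm.


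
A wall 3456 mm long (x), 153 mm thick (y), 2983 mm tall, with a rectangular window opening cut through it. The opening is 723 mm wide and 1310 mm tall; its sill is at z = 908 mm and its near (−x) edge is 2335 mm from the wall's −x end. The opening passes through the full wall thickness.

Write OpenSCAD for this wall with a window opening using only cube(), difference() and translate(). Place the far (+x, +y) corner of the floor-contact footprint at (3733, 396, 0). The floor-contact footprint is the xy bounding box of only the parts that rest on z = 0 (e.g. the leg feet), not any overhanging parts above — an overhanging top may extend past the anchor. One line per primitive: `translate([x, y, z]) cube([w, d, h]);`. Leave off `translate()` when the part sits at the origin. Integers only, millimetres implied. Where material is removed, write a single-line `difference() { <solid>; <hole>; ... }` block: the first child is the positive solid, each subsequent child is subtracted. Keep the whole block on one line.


difference() { translate([277, 243, 0]) cube([3456, 153, 2983]); translate([2612, 243, 908]) cube([723, 153, 1310]); }


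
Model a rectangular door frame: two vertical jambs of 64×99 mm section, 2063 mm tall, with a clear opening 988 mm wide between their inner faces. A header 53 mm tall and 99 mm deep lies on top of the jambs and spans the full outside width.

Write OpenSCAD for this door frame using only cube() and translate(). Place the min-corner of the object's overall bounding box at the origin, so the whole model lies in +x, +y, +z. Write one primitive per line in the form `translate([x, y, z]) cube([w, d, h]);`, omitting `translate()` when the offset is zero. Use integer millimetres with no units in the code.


cube([64, 99, 2063]);
translate([1052, 0, 0]) cube([64, 99, 2063]);
translate([0, 0, 2063]) cube([1116, 99, 53]);


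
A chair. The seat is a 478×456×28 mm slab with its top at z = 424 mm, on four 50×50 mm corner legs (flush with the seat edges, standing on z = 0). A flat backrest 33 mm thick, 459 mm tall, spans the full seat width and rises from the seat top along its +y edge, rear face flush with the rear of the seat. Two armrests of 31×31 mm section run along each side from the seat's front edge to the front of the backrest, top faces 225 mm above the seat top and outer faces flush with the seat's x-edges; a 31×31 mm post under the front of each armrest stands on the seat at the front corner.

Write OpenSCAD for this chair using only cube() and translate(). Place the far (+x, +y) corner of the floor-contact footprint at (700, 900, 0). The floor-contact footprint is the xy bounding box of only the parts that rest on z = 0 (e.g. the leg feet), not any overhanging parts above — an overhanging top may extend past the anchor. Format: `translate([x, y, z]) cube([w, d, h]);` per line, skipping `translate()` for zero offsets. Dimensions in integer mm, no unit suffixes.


translate([222, 444, 396]) cube([478, 456, 28]);
translate([222, 444, 0]) cube([50, 50, 396]);
translate([650, 444, 0]) cube([50, 50, 396]);
translate([222, 850, 0]) cube([50, 50, 396]);
translate([650, 850, 0]) cube([50, 50, 396]);
translate([222, 867, 424]) cube([478, 33, 459]);
translate([222, 444, 618]) cube([31, 423, 31]);
translate([669, 444, 618]) cube([31, 423, 31]);
translate([222, 444, 424]) cube([31, 31, 194]);
translate([669, 444, 424]) cube([31, 31, 194]);


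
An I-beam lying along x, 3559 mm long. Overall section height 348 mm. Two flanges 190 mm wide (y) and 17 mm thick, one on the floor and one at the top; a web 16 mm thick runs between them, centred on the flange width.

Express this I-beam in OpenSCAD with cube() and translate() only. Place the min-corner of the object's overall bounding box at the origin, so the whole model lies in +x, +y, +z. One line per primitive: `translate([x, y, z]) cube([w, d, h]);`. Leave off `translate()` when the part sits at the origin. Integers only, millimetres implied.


cube([3559, 190, 17]);
translate([0, 87, 17]) cube([3559, 16, 314]);
translate([0, 0, 331]) cube([3559, 190, 17]);


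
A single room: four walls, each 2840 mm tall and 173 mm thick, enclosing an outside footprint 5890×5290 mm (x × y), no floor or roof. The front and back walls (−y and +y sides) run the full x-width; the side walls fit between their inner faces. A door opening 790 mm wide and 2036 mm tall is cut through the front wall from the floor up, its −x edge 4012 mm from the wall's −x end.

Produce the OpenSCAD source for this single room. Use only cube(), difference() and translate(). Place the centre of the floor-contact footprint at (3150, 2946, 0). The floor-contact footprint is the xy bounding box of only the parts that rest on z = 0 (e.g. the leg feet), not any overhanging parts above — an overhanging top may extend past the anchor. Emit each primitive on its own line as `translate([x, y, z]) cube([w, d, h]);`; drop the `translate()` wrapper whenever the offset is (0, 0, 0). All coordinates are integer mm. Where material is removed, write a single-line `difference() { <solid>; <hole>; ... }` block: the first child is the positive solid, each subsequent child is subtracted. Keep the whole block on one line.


difference() { translate([205, 301, 0]) cube([5890, 173, 2840]); translate([4217, 301, 0]) cube([790, 173, 2036]); }
translate([205, 5418, 0]) cube([5890, 173, 2840]);
translate([205, 474, 0]) cube([173, 4944, 2840]);
translate([5922, 474, 0]) cube([173, 4944, 2840]);


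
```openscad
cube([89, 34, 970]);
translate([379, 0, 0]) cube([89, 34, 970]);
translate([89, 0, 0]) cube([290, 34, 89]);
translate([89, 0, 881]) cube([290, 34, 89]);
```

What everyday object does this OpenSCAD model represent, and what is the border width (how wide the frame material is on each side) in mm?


A picture frame. The border width is 89 mm.

Four thin pieces enclosing a rectangular opening — a picture frame. The two full-height stiles are 970 mm tall; the top rail sits at z = 881 and is 89 mm tall, so the border above the opening is 970 − 881 = 89 mm, matching the stile x-width.


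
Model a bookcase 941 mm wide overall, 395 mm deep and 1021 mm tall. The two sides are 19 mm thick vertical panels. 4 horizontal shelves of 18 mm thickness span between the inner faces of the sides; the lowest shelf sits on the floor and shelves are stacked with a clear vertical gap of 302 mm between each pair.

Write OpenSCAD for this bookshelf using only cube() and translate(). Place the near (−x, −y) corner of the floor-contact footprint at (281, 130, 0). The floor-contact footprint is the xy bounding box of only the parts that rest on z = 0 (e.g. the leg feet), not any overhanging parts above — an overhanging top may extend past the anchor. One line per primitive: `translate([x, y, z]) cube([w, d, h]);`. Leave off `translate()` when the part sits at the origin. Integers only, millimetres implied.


translate([281, 130, 0]) cube([19, 395, 1021]);
translate([1203, 130, 0]) cube([19, 395, 1021]);
translate([300, 130, 0]) cube([903, 395, 18]);
translate([300, 130, 320]) cube([903, 395, 18]);
translate([300, 130, 640]) cube([903, 395, 18]);
translate([300, 130, 960]) cube([903, 395, 18]);


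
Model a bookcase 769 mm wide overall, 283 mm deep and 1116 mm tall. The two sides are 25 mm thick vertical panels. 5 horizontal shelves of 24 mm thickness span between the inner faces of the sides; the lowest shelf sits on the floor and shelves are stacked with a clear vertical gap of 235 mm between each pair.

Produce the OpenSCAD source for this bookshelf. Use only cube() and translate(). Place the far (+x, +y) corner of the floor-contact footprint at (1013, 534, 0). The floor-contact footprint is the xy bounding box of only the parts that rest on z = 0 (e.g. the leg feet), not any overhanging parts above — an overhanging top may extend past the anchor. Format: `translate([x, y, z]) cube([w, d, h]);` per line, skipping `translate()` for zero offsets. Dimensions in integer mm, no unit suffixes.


translate([244, 251, 0]) cube([25, 283, 1116]);
translate([988, 251, 0]) cube([25, 283, 1116]);
translate([269, 251, 0]) cube([719, 283, 24]);
translate([269, 251, 259]) cube([719, 283, 24]);
translate([269, 251, 518]) cube([719, 283, 24]);
translate([269, 251, 777]) cube([719, 283, 24]);
translate([269, 251, 1036]) cube([719, 283, 24]);


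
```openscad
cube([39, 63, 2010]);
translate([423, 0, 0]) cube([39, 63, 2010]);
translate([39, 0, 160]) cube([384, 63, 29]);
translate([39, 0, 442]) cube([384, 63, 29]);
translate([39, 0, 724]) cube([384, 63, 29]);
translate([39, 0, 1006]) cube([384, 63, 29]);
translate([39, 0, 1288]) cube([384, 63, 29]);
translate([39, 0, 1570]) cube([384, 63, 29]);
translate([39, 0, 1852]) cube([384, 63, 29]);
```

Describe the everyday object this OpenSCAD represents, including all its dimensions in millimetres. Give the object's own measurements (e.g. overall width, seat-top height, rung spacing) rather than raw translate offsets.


A straight ladder. Two 39×63 mm vertical rails, 2010 mm tall, stand 462 mm apart (outside-to-outside) with their front faces coplanar on the −y side. 7 rungs, each 63 mm deep and 29 mm tall, span between the inner faces of the rails, front faces flush with the rails. The lowest rung's underside is at z = 160 mm and rungs are spaced 282 mm apart (underside to underside).


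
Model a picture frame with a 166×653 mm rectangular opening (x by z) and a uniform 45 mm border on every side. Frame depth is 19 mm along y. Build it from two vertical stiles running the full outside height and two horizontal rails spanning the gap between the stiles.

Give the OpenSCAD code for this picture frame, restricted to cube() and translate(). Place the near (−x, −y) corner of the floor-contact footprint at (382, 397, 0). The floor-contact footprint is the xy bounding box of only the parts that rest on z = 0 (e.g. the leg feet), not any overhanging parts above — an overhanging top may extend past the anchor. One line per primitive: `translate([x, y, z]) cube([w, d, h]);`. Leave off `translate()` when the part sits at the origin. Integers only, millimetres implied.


translate([382, 397, 0]) cube([45, 19, 743]);
translate([593, 397, 0]) cube([45, 19, 743]);
translate([427, 397, 0]) cube([166, 19, 45]);
translate([427, 397, 698]) cube([166, 19, 45]);


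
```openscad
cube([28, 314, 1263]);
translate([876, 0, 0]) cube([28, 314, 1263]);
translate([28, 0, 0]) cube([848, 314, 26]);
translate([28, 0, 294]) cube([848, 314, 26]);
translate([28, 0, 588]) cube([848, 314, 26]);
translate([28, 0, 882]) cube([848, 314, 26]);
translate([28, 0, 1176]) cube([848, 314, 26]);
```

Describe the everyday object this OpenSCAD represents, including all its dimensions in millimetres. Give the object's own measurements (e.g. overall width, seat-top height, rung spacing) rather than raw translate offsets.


An open bookshelf. Two side panels, each 28 mm thick, 314 mm deep and 1263 mm tall, stand 904 mm apart (outside-to-outside). Between them sit 5 shelves, each 26 mm thick and 314 mm deep, spanning the full gap between the sides. The bottom shelf rests on the floor (its underside at z = 0) and the clear gap between one shelf's top and the next shelf's underside is 268 mm.


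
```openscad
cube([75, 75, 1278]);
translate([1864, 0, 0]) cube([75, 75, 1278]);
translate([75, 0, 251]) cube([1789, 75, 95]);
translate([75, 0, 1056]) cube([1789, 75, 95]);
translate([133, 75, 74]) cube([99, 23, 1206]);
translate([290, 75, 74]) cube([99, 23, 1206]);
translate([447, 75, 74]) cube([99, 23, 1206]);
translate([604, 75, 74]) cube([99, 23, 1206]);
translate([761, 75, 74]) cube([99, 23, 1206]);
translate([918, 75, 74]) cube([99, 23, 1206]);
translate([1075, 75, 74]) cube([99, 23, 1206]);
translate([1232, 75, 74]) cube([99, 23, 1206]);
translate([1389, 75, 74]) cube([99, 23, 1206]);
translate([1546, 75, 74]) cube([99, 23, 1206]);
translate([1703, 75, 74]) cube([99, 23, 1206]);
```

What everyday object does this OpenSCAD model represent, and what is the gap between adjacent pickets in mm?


A fence section. The picket gap is 58 mm.

Two posts, two rails, 11 pickets — a fence section. Span 1789 mm holds 11 pickets of 99 mm with 12 equal gaps: ⌊(1789 − 11·99) / 12⌋ = 58 mm.


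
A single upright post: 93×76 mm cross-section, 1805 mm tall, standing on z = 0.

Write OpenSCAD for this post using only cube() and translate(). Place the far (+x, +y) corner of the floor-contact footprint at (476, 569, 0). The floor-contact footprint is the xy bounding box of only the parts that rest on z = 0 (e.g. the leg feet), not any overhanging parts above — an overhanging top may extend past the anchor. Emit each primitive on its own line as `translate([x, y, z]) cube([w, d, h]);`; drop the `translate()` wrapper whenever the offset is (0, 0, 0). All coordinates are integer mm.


translate([383, 493, 0]) cube([93, 76, 1805]);


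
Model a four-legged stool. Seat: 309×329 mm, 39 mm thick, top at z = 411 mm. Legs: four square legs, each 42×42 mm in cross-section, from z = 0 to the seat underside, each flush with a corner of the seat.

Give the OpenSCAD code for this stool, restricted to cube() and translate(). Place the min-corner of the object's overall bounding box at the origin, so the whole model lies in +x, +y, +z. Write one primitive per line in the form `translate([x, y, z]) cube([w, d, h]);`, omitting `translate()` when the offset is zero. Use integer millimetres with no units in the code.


translate([0, 0, 372]) cube([309, 329, 39]);
cube([42, 42, 372]);
translate([267, 0, 0]) cube([42, 42, 372]);
translate([0, 287, 0]) cube([42, 42, 372]);
translate([267, 287, 0]) cube([42, 42, 372]);


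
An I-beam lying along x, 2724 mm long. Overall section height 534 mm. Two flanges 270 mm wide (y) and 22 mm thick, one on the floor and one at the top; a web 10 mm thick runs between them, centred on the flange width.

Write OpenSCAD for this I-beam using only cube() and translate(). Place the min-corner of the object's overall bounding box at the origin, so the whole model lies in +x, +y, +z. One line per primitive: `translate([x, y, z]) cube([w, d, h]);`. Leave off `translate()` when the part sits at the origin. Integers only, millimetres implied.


cube([2724, 270, 22]);
translate([0, 130, 22]) cube([2724, 10, 490]);
translate([0, 0, 512]) cube([2724, 270, 22]);


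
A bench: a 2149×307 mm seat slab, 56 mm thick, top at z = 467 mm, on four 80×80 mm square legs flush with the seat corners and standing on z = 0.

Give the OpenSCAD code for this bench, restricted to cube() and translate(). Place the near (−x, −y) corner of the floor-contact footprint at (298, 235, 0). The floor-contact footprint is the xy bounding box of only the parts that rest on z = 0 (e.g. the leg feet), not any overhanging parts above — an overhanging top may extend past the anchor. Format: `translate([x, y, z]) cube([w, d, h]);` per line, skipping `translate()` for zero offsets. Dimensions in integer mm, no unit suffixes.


// leg_h = 467 − 56 = 411
translate([298, 235, 411]) cube([2149, 307, 56]);
translate([298, 235, 0]) cube([80, 80, 411]);
translate([298, 462, 0]) cube([80, 80, 411]);
translate([2367, 235, 0]) cube([80, 80, 411]);
translate([2367, 462, 0]) cube([80, 80, 411]);


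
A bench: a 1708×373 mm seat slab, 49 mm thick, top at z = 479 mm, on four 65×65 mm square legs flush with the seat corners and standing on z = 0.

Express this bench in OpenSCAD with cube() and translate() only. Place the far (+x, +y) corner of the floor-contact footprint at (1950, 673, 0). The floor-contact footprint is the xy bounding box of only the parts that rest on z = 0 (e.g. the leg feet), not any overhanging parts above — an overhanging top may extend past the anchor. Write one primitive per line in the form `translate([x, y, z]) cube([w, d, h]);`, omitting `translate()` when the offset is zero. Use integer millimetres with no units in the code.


translate([242, 300, 430]) cube([1708, 373, 49]);
translate([242, 300, 0]) cube([65, 65, 430]);
translate([242, 608, 0]) cube([65, 65, 430]);
translate([1885, 300, 0]) cube([65, 65, 430]);
translate([1885, 608, 0]) cube([65, 65, 430]);


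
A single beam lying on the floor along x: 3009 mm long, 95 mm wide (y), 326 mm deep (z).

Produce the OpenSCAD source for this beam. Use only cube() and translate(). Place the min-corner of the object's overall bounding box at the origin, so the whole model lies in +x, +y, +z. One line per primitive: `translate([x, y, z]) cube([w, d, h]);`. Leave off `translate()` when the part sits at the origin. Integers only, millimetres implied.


cube([3009, 95, 326]);


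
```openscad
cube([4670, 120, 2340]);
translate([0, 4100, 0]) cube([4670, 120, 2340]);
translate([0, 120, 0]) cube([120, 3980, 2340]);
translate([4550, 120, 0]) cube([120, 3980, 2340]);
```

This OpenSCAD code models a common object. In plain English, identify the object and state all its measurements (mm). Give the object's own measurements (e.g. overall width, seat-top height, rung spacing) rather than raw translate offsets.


The wall frame of a small rectangular building: four walls, each 2340 mm tall and 120 mm thick, enclosing a footprint 4670 mm (x) by 4220 mm (y) outside-to-outside, with no floor or roof. The front and back walls (the −y and +y sides) span the full width; the two side walls fit between them.


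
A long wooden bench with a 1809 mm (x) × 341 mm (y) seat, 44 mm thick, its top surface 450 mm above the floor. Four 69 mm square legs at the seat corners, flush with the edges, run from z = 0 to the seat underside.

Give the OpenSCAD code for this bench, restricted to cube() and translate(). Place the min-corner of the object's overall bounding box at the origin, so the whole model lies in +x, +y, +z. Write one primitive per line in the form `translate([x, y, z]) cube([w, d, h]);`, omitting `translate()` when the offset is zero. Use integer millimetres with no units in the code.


translate([0, 0, 406]) cube([1809, 341, 44]);
cube([69, 69, 406]);
translate([0, 272, 0]) cube([69, 69, 406]);
translate([1740, 0, 0]) cube([69, 69, 406]);
translate([1740, 272, 0]) cube([69, 69, 406]);


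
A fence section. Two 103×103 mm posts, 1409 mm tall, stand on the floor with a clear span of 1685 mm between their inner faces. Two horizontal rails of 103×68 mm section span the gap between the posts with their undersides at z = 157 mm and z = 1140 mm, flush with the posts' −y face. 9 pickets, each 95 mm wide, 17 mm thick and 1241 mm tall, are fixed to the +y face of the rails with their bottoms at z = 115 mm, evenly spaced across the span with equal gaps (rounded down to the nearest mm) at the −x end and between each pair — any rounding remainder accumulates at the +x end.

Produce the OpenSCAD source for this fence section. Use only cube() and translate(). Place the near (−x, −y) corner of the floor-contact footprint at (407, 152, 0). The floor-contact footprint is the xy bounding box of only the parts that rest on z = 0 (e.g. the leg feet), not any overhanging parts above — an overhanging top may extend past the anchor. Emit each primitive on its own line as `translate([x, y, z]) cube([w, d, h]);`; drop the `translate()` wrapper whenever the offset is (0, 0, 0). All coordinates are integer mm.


translate([407, 152, 0]) cube([103, 103, 1409]);
translate([2195, 152, 0]) cube([103, 103, 1409]);
translate([510, 152, 157]) cube([1685, 103, 68]);
translate([510, 152, 1140]) cube([1685, 103, 68]);
translate([593, 255, 115]) cube([95, 17, 1241]);
translate([771, 255, 115]) cube([95, 17, 1241]);
translate([949, 255, 115]) cube([95, 17, 1241]);
translate([1127, 255, 115]) cube([95, 17, 1241]);
translate([1305, 255, 115]) cube([95, 17, 1241]);
translate([1483, 255, 115]) cube([95, 17, 1241]);
translate([1661, 255, 115]) cube([95, 17, 1241]);
translate([1839, 255, 115]) cube([95, 17, 1241]);
translate([2017, 255, 115]) cube([95, 17, 1241]);


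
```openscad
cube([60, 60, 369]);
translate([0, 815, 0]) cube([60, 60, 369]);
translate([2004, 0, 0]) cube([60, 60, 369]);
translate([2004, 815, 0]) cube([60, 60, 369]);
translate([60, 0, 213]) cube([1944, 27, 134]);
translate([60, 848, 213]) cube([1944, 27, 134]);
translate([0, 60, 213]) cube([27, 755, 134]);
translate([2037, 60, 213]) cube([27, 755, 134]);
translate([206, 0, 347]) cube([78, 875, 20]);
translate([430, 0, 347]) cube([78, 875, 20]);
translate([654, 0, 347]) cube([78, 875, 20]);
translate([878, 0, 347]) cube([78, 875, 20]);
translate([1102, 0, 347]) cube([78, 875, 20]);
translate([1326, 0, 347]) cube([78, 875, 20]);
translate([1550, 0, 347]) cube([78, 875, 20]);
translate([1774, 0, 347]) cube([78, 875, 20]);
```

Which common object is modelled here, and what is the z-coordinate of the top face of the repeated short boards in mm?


A bed frame. The slat-top height is 367 mm.

Four posts, four rails, and a row of slats — a bed frame. Slats sit on the rails at z = 213 + 134 = 347; with slat thickness 20, the top is 367 mm.


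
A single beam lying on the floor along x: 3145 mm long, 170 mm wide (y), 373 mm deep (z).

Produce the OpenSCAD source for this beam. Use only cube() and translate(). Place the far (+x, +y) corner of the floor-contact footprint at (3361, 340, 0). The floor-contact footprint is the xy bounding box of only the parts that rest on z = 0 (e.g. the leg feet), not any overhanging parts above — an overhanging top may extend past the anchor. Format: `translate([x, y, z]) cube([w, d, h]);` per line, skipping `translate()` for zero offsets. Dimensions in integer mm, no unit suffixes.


translate([216, 170, 0]) cube([3145, 170, 373]);


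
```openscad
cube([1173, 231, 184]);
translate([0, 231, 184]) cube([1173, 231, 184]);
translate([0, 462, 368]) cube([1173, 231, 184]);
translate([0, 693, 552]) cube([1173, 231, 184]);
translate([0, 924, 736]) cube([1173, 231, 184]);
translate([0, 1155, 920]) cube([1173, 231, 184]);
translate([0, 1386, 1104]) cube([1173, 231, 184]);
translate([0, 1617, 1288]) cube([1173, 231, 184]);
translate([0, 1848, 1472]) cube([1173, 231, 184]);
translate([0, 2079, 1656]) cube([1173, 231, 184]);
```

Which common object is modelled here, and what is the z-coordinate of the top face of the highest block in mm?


A staircase. The total rise is 1840 mm.

10 identical blocks, each offset up and back from the previous — a staircase. Each step is 184 mm tall and there are 10 of them, so the total rise is 10 × 184 = 1840 mm.


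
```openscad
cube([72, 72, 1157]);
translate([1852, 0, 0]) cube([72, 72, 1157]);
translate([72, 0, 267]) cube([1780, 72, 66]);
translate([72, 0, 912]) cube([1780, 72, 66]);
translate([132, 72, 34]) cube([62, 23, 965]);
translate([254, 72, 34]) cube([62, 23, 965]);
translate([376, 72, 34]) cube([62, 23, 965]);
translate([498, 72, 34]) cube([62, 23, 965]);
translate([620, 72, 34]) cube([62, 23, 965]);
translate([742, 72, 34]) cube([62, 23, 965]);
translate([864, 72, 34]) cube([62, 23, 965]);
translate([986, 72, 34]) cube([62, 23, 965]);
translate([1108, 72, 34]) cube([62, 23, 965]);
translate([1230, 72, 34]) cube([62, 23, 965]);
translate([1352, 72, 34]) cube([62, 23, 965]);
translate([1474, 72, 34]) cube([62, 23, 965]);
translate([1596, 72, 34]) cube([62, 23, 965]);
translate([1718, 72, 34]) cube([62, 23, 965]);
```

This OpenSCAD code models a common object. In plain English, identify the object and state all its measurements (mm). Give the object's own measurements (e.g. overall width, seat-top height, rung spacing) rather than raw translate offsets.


A fence section. Two 72×72 mm posts, 1157 mm tall, stand on the floor with a clear span of 1780 mm between their inner faces. Two horizontal rails of 72×66 mm section span the gap between the posts with their undersides at z = 267 mm and z = 912 mm, flush with the posts' −y face. 14 pickets, each 62 mm wide, 23 mm thick and 965 mm tall, are fixed to the +y face of the rails with their bottoms at z = 34 mm, spaced across the span with a 60 mm gap after the −x post and between neighbouring pickets, with 72 mm left before the +x post.


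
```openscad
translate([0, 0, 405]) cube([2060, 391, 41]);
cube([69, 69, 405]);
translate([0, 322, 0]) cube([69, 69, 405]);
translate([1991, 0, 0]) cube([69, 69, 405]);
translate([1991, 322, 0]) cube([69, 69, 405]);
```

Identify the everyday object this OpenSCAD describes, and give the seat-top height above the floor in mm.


A bench. The seat-top height is 446 mm.

A long slab on four corner posts — a bench. The slab sits at z = 405 with thickness 41, so the top is 405 + 41 = 446 mm.


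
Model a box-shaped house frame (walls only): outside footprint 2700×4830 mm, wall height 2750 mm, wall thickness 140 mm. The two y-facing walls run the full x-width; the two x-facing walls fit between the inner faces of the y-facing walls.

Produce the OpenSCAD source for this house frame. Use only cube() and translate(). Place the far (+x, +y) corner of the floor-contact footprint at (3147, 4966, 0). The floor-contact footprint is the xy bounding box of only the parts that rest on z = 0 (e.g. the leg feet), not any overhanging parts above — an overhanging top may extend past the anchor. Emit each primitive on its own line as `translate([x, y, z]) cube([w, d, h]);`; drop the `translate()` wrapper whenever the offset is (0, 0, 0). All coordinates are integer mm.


translate([447, 136, 0]) cube([2700, 140, 2750]);
translate([447, 4826, 0]) cube([2700, 140, 2750]);
translate([447, 276, 0]) cube([140, 4550, 2750]);
translate([3007, 276, 0]) cube([140, 4550, 2750]);


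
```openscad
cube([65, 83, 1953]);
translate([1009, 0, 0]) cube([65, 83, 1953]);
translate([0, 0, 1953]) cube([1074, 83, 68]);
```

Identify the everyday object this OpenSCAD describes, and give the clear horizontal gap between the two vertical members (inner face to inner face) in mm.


A door frame. The clear opening width is 944 mm.

Two 1953 mm tall posts with a header on top — a door frame. The left jamb is 65 mm wide at x = 0; the right jamb starts at x = 1009. The clear opening is 1009 − 65 = 944 mm.


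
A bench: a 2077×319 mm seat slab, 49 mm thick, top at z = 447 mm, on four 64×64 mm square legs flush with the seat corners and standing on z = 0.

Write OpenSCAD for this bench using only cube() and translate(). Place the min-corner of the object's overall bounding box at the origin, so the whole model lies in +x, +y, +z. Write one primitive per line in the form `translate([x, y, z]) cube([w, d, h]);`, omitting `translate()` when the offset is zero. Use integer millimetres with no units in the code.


translate([0, 0, 398]) cube([2077, 319, 49]);
cube([64, 64, 398]);
translate([0, 255, 0]) cube([64, 64, 398]);
translate([2013, 0, 0]) cube([64, 64, 398]);
translate([2013, 255, 0]) cube([64, 64, 398]);


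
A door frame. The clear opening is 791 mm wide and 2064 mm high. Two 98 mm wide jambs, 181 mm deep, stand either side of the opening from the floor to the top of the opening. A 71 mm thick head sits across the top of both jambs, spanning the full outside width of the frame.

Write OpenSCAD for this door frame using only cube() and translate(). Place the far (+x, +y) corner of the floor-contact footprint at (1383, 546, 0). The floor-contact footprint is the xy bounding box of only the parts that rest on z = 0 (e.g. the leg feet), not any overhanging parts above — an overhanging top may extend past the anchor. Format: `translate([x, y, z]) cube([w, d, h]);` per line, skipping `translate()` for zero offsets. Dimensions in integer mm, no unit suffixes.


translate([396, 365, 0]) cube([98, 181, 2064]);
translate([1285, 365, 0]) cube([98, 181, 2064]);
translate([396, 365, 2064]) cube([987, 181, 71]);
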